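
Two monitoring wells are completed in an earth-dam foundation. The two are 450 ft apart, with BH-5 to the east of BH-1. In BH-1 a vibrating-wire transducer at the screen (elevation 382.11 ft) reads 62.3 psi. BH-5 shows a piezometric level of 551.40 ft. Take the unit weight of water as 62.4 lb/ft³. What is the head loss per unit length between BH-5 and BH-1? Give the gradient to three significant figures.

i ≈ 0.0567 ft/ft

Pressure head at BH-1: ψ = 144·P/γ = 144 × 62.3 / 62.4 = 143.77 ft.
Total head at BH-1: h = z + ψ = 382.11 + 143.77 = 525.88 ft.
Total head at BH-5: h = 551.40 ft (water level in the piezometer is the total head).
Head difference: h(BH-1) − h(BH-5) = 525.88 − 551.40 = -25.52 ft.
Hydraulic gradient: i = |Δh| / L = 25.52 / 450 = 0.0567.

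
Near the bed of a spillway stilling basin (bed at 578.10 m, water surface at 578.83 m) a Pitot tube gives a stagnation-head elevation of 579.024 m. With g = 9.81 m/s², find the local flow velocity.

v ≈ 1.95 m/s

Near the bed, under hydrostatic conditions, the piezometric head (z + ψ) equals the free-surface elevation, 578.83 m.
Velocity head = total − piezometric = 579.024 − 578.83 = 0.194 m.
v = √(2g·h_v) = √(2 × 9.81 × 0.194) = 1.95 m/s.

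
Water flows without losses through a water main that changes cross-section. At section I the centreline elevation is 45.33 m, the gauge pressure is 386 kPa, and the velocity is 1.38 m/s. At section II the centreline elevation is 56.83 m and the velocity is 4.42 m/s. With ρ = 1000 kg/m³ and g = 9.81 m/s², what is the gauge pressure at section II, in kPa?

Pressure head at I: ψ₁ = P₁/(ρg) = 386×1000 / (1000 × 9.81) = 39.35 m.
Velocity heads: v₁²/2g = 1.38²/19.62 = 0.097 m; v₂²/2g = 4.42²/19.62 = 0.996 m.
Total head H = z₁ + ψ₁ + v₁²/2g = 45.33 + 39.35 + 0.097 = 84.78 m.
ψ₂ = H − z₂ − v₂²/2g = 84.78 − 56.83 − 0.996 = 26.95 m.
P₂ = ρgψ₂ = 1000 × 9.81 × 26.95 ≈ 264 kPa.

P₂ ≈ 264 kPa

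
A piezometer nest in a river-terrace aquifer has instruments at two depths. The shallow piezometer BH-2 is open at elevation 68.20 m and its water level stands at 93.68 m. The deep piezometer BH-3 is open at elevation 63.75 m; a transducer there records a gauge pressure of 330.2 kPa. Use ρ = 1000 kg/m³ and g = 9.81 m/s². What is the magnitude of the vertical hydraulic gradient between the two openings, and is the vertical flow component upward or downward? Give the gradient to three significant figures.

Total head at BH-2: h = 93.68 m (water level in the standpipe).
Pressure head at BH-3: ψ = P/(ρg) = 330.2×1000 / (1000 × 9.81) = 33.66 m.
Total head at BH-3: h = z + ψ = 63.75 + 33.66 = 97.41 m.
Δh = h(BH-2) − h(BH-3) = 93.68 − 97.41 = -3.73 m.
Vertical separation Δz = 68.20 − 63.75 = 4.45 m.
|i_v| = |Δh| / Δz = 3.73 / 4.45 = 0.838.
Head is higher in the deep piezometer, so vertical flow is upward (discharge condition).

|i_v| ≈ 0.838; vertical flow is upward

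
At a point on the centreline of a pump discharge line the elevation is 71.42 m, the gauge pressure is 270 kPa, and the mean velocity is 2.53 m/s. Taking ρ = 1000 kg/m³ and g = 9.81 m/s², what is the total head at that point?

Pressure head ψ = P/(ρg) = 270×1000 / (1000 × 9.81) = 27.52 m.
Velocity head = v²/(2g) = 2.53² / (2 × 9.81) = 0.326 m.
h = z + ψ + v²/(2g) = 71.42 + 27.52 + 0.326 = 99.27 m.

h ≈ 99.27 m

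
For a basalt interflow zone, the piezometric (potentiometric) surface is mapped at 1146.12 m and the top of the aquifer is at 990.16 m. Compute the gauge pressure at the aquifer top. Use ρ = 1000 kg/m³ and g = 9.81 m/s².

Pressure head at the aquifer top: ψ = h − z = 1146.12 − 990.16 = 155.96 m.
P = ρgψ = 1000 × 9.81 × 155.96 = 1529968 Pa ≈ 1530 kPa.

P ≈ 1530 kPa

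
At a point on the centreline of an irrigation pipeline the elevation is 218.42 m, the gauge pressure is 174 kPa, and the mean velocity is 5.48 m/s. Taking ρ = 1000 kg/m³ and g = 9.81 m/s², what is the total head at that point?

Pressure head ψ = P/(ρg) = 174×1000 / (1000 × 9.81) = 17.74 m.
Velocity head = v²/(2g) = 5.48² / (2 × 9.81) = 1.531 m.
h = z + ψ + v²/(2g) = 218.42 + 17.74 + 1.531 = 237.69 m.

h ≈ 237.69 m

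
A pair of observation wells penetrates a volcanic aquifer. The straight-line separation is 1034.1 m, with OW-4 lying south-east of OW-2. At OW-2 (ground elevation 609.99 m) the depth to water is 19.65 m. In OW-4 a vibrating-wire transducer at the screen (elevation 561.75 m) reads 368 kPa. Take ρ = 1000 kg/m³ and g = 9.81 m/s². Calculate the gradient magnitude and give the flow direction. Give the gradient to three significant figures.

Total head at OW-2: h = 609.99 − 19.65 = 590.34 m.
Pressure head at OW-4: ψ = P/(ρg) = 368×1000 / (1000 × 9.81) = 37.51 m.
Total head at OW-4: h = z + ψ = 561.75 + 37.51 = 599.26 m.
Head difference: h(OW-2) − h(OW-4) = 590.34 − 599.26 = -8.92 m.
Hydraulic gradient: i = |Δh| / L = 8.92 / 1034.1 = 0.00863.
Flow is from higher to lower head: from OW-4 toward OW-2, i.e. toward the north-west.

i ≈ 0.00863; groundwater flows toward the north-west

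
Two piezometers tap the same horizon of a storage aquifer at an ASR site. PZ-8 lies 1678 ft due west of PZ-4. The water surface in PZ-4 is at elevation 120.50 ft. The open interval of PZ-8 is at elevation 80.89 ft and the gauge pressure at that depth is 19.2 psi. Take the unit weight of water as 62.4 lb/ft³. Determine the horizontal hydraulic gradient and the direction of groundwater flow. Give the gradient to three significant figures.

i ≈ 0.00280; groundwater flows toward the east

Total head at PZ-4: h = 120.50 ft (water level in the piezometer is the total head).
Pressure head at PZ-8: ψ = 144·P/γ = 144 × 19.2 / 62.4 = 44.31 ft.
Total head at PZ-8: h = z + ψ = 80.89 + 44.31 = 125.20 ft.
Head difference: h(PZ-4) − h(PZ-8) = 120.50 − 125.20 = -4.70 ft.
Hydraulic gradient: i = |Δh| / L = 4.70 / 1678 = 0.00280.
Flow is from higher to lower head: from PZ-8 toward PZ-4, i.e. toward the east.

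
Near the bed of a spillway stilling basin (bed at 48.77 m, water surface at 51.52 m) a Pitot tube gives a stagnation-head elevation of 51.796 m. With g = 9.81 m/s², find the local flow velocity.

Near the bed, under hydrostatic conditions, the piezometric head (z + ψ) equals the free-surface elevation, 51.52 m.
Velocity head = total − piezometric = 51.796 − 51.52 = 0.276 m.
v = √(2g·h_v) = √(2 × 9.81 × 0.276) = 2.33 m/s.

v ≈ 2.33 m/s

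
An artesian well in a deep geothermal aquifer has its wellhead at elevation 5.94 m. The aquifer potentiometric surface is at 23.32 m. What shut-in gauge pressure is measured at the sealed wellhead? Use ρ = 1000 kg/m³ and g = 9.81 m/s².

Head above the cap: Δh = 23.32 − 5.94 = 17.38 m.
P = ρgΔh = 1000 × 9.81 × 17.38 = 170498 Pa ≈ 170 kPa.

P ≈ 170 kPa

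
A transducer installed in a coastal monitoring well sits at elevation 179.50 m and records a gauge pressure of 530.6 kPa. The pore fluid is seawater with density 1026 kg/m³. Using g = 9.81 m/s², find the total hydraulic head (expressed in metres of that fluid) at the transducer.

ψ = P/(ρg) = 530.6×1000 / (1026 × 9.81) = 52.72 m.
h = z + ψ = 179.50 + 52.72 = 232.22 m.

h ≈ 232.22 m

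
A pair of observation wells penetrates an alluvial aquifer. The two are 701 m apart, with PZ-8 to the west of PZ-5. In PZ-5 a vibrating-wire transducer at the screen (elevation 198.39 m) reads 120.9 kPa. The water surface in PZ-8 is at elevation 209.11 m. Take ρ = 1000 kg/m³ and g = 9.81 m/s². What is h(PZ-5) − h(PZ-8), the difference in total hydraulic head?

Δh ≈ 1.60 m

Pressure head at PZ-5: ψ = P/(ρg) = 120.9×1000 / (1000 × 9.81) = 12.32 m.
Total head at PZ-5: h = z + ψ = 198.39 + 12.32 = 210.71 m.
Total head at PZ-8: h = 209.11 m (water level in the piezometer is the total head).
Head difference: h(PZ-5) − h(PZ-8) = 210.71 − 209.11 = 1.60 m.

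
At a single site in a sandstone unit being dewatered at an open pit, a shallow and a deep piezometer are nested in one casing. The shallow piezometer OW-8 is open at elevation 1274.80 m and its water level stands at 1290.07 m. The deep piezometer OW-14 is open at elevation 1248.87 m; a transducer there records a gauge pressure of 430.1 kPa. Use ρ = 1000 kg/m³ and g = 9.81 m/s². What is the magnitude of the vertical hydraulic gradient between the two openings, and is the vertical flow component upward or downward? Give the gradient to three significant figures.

Total head at OW-8: h = 1290.07 m (water level in the standpipe).
Pressure head at OW-14: ψ = P/(ρg) = 430.1×1000 / (1000 × 9.81) = 43.84 m.
Total head at OW-14: h = z + ψ = 1248.87 + 43.84 = 1292.71 m.
Δh = h(OW-8) − h(OW-14) = 1290.07 − 1292.71 = -2.64 m.
Vertical separation Δz = 1274.80 − 1248.87 = 25.93 m.
|i_v| = |Δh| / Δz = 2.64 / 25.93 = 0.102.
Head is higher in the deep piezometer, so vertical flow is upward (discharge condition).

|i_v| ≈ 0.102; vertical flow is upward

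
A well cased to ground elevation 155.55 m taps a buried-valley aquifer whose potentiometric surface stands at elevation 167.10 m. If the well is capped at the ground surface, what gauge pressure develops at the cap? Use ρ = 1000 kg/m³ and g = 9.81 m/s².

Head above the cap: Δh = 167.10 − 155.55 = 11.55 m.
P = ρgΔh = 1000 × 9.81 × 11.55 = 113306 Pa ≈ 113 kPa.

P ≈ 113 kPa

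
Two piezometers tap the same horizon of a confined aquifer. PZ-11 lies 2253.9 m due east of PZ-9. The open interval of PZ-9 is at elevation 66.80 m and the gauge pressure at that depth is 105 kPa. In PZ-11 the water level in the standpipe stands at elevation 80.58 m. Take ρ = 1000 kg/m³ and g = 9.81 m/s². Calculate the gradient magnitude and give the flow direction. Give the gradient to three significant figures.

Pressure head at PZ-9: ψ = P/(ρg) = 105×1000 / (1000 × 9.81) = 10.70 m.
Total head at PZ-9: h = z + ψ = 66.80 + 10.70 = 77.50 m.
Total head at PZ-11: h = 80.58 m (water level in the piezometer is the total head).
Head difference: h(PZ-9) − h(PZ-11) = 77.50 − 80.58 = -3.08 m.
Hydraulic gradient: i = |Δh| / L = 3.08 / 2253.9 = 0.00137.
Flow is from higher to lower head: from PZ-11 toward PZ-9, i.e. toward the west.

i ≈ 0.00137; groundwater flows toward the west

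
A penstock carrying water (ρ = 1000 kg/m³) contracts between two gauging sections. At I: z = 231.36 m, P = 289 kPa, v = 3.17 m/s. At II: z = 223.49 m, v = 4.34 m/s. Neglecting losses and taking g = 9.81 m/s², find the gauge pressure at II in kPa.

Pressure head at I: ψ₁ = P₁/(ρg) = 289×1000 / (1000 × 9.81) = 29.46 m.
Velocity heads: v₁²/2g = 3.17²/19.62 = 0.512 m; v₂²/2g = 4.34²/19.62 = 0.960 m.
Total head H = z₁ + ψ₁ + v₁²/2g = 231.36 + 29.46 + 0.512 = 261.33 m.
ψ₂ = H − z₂ − v₂²/2g = 261.33 − 223.49 − 0.960 = 36.88 m.
P₂ = ρgψ₂ = 1000 × 9.81 × 36.88 ≈ 362 kPa.

P₂ ≈ 362 kPa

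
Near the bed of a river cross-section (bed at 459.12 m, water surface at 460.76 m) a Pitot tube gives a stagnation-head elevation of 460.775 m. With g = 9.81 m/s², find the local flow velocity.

Near the bed, under hydrostatic conditions, the piezometric head (z + ψ) equals the free-surface elevation, 460.76 m.
Velocity head = total − piezometric = 460.775 − 460.76 = 0.015 m.
v = √(2g·h_v) = √(2 × 9.81 × 0.015) = 0.542 m/s.

v ≈ 0.542 m/s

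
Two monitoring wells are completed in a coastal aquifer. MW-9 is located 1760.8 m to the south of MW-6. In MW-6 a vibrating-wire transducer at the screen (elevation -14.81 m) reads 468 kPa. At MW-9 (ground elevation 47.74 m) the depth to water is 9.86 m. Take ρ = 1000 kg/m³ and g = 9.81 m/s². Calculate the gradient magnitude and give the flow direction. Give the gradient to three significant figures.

Pressure head at MW-6: ψ = P/(ρg) = 468×1000 / (1000 × 9.81) = 47.71 m.
Total head at MW-6: h = z + ψ = -14.81 + 47.71 = 32.90 m.
Total head at MW-9: h = 47.74 − 9.86 = 37.88 m.
Head difference: h(MW-6) − h(MW-9) = 32.90 − 37.88 = -4.98 m.
Hydraulic gradient: i = |Δh| / L = 4.98 / 1760.8 = 0.00283.
Flow is from higher to lower head: from MW-9 toward MW-6, i.e. toward the north.

i ≈ 0.00283; groundwater flows toward the north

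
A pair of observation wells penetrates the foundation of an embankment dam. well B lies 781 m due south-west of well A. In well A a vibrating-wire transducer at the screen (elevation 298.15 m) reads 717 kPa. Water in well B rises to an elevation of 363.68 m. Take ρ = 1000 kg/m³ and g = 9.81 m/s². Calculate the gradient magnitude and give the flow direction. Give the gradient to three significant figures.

Pressure head at well A: ψ = P/(ρg) = 717×1000 / (1000 × 9.81) = 73.09 m.
Total head at well A: h = z + ψ = 298.15 + 73.09 = 371.24 m.
Total head at well B: h = 363.68 m (water level in the piezometer is the total head).
Head difference: h(well A) − h(well B) = 371.24 − 363.68 = 7.56 m.
Hydraulic gradient: i = |Δh| / L = 7.56 / 781 = 0.00968.
Flow is from higher to lower head: from well A toward well B, i.e. toward the south-west.

i ≈ 0.00968; groundwater flows toward the south-west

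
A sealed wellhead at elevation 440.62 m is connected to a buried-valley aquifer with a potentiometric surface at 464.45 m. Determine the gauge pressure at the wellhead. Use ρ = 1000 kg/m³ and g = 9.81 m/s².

Head above the cap: Δh = 464.45 − 440.62 = 23.83 m.
P = ρgΔh = 1000 × 9.81 × 23.83 = 233772 Pa ≈ 234 kPa.

P ≈ 234 kPa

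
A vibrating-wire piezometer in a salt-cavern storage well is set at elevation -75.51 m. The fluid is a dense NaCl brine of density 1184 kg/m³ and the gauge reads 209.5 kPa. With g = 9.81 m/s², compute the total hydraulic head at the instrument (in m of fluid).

h ≈ -57.47 m

ψ = P/(ρg) = 209.5×1000 / (1184 × 9.81) = 18.04 m.
h = z + ψ = -75.51 + 18.04 = -57.47 m.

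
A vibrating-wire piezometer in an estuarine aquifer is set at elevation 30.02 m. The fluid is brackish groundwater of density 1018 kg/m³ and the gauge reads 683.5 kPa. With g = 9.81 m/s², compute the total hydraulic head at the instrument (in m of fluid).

h ≈ 98.46 m

ψ = P/(ρg) = 683.5×1000 / (1018 × 9.81) = 68.44 m.
h = z + ψ = 30.02 + 68.44 = 98.46 m.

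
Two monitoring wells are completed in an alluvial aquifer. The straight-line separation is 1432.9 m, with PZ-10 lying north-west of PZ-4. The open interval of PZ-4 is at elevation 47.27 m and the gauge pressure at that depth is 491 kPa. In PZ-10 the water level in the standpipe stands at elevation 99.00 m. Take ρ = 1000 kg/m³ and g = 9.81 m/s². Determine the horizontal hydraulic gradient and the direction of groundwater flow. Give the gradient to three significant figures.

i ≈ 0.00117; groundwater flows toward the south-east

Pressure head at PZ-4: ψ = P/(ρg) = 491×1000 / (1000 × 9.81) = 50.05 m.
Total head at PZ-4: h = z + ψ = 47.27 + 50.05 = 97.32 m.
Total head at PZ-10: h = 99.00 m (water level in the piezometer is the total head).
Head difference: h(PZ-4) − h(PZ-10) = 97.32 − 99.00 = -1.68 m.
Hydraulic gradient: i = |Δh| / L = 1.68 / 1432.9 = 0.00117.
Flow is from higher to lower head: from PZ-10 toward PZ-4, i.e. toward the south-east.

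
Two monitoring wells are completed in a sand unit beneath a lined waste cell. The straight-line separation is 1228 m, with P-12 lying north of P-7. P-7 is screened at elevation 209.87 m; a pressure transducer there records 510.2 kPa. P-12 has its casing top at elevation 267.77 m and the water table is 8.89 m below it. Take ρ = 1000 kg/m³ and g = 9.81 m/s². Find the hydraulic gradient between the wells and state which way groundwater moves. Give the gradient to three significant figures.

i ≈ 0.00244; groundwater flows toward the north

Pressure head at P-7: ψ = P/(ρg) = 510.2×1000 / (1000 × 9.81) = 52.01 m.
Total head at P-7: h = z + ψ = 209.87 + 52.01 = 261.88 m.
Total head at P-12: h = 267.77 − 8.89 = 258.88 m.
Head difference: h(P-7) − h(P-12) = 261.88 − 258.88 = 3.00 m.
Hydraulic gradient: i = |Δh| / L = 3.00 / 1228 = 0.00244.
Flow is from higher to lower head: from P-7 toward P-12, i.e. toward the north.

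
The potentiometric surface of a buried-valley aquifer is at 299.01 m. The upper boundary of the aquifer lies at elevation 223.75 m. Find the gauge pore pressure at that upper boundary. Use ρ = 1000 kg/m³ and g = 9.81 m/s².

Pressure head at the aquifer top: ψ = h − z = 299.01 − 223.75 = 75.26 m.
P = ρgψ = 1000 × 9.81 × 75.26 = 738301 Pa ≈ 738 kPa.

P ≈ 738 kPa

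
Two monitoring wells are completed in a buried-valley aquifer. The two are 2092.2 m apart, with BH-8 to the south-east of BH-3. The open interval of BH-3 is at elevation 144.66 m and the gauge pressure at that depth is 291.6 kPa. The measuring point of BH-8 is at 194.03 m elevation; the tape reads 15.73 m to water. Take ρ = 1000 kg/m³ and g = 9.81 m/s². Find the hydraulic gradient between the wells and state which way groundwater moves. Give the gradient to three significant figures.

Pressure head at BH-3: ψ = P/(ρg) = 291.6×1000 / (1000 × 9.81) = 29.72 m.
Total head at BH-3: h = z + ψ = 144.66 + 29.72 = 174.38 m.
Total head at BH-8: h = 194.03 − 15.73 = 178.30 m.
Head difference: h(BH-3) − h(BH-8) = 174.38 − 178.30 = -3.92 m.
Hydraulic gradient: i = |Δh| / L = 3.92 / 2092.2 = 0.00187.
Flow is from higher to lower head: from BH-8 toward BH-3, i.e. toward the north-west.

i ≈ 0.00187; groundwater flows toward the north-west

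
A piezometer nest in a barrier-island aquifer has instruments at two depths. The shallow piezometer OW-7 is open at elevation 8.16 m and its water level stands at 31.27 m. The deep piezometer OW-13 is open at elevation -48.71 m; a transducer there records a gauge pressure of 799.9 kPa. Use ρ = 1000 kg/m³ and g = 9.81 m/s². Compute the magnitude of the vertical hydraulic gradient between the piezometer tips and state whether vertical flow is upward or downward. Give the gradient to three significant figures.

Total head at OW-7: h = 31.27 m (water level in the standpipe).
Pressure head at OW-13: ψ = P/(ρg) = 799.9×1000 / (1000 × 9.81) = 81.54 m.
Total head at OW-13: h = z + ψ = -48.71 + 81.54 = 32.83 m.
Δh = h(OW-7) − h(OW-13) = 31.27 − 32.83 = -1.56 m.
Vertical separation Δz = 8.16 − (-48.71) = 56.87 m.
|i_v| = |Δh| / Δz = 1.56 / 56.87 = 0.0274.
Head is higher in the deep piezometer, so vertical flow is upward (discharge condition).

|i_v| ≈ 0.0274; vertical flow is upward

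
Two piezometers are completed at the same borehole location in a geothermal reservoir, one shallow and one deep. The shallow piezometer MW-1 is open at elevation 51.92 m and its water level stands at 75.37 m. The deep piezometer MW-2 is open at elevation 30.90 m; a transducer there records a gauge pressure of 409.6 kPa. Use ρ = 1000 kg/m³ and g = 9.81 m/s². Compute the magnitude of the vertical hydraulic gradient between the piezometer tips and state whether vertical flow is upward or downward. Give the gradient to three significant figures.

|i_v| ≈ 0.129; vertical flow is downward

Total head at MW-1: h = 75.37 m (water level in the standpipe).
Pressure head at MW-2: ψ = P/(ρg) = 409.6×1000 / (1000 × 9.81) = 41.75 m.
Total head at MW-2: h = z + ψ = 30.90 + 41.75 = 72.65 m.
Δh = h(MW-1) − h(MW-2) = 75.37 − 72.65 = 2.72 m.
Vertical separation Δz = 51.92 − 30.90 = 21.02 m.
|i_v| = |Δh| / Δz = 2.72 / 21.02 = 0.129.
Head is higher in the shallow piezometer, so vertical flow is downward (recharge condition).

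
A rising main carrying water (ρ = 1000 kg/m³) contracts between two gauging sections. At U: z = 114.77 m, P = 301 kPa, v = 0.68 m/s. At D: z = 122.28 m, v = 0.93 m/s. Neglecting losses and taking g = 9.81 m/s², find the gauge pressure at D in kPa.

P₂ ≈ 227 kPa

Pressure head at U: ψ₁ = P₁/(ρg) = 301×1000 / (1000 × 9.81) = 30.68 m.
Velocity heads: v₁²/2g = 0.68²/19.62 = 0.024 m; v₂²/2g = 0.93²/19.62 = 0.044 m.
Total head H = z₁ + ψ₁ + v₁²/2g = 114.77 + 30.68 + 0.024 = 145.47 m.
ψ₂ = H − z₂ − v₂²/2g = 145.47 − 122.28 − 0.044 = 23.15 m.
P₂ = ρgψ₂ = 1000 × 9.81 × 23.15 ≈ 227 kPa.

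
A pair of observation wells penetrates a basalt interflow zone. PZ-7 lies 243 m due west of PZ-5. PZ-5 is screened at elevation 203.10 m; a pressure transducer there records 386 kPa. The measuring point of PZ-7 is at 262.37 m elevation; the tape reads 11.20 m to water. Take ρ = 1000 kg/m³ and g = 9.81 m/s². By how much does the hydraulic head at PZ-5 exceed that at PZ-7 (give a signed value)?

Δh ≈ -8.72 m

Pressure head at PZ-5: ψ = P/(ρg) = 386×1000 / (1000 × 9.81) = 39.35 m.
Total head at PZ-5: h = z + ψ = 203.10 + 39.35 = 242.45 m.
Total head at PZ-7: h = 262.37 − 11.20 = 251.17 m.
Head difference: h(PZ-5) − h(PZ-7) = 242.45 − 251.17 = -8.72 m.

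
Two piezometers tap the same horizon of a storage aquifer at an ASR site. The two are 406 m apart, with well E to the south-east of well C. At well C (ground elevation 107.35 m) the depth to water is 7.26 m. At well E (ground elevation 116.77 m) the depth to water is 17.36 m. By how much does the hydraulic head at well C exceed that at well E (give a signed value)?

Total head at well C: h = 107.35 − 7.26 = 100.09 m.
Total head at well E: h = 116.77 − 17.36 = 99.41 m.
Head difference: h(well C) − h(well E) = 100.09 − 99.41 = 0.68 m.

Δh ≈ 0.68 m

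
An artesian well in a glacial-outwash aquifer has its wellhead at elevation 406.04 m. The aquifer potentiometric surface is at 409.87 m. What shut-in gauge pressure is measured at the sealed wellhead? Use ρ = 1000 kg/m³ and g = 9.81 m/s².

P ≈ 37.6 kPa

Head above the cap: Δh = 409.87 − 406.04 = 3.83 m.
P = ρgΔh = 1000 × 9.81 × 3.83 = 37572 Pa ≈ 37.6 kPa.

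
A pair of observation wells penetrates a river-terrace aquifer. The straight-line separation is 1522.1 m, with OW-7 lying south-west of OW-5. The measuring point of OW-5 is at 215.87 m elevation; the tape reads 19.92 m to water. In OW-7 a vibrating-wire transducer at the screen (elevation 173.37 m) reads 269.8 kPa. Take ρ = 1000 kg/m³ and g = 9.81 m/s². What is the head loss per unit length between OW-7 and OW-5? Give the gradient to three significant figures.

Total head at OW-5: h = 215.87 − 19.92 = 195.95 m.
Pressure head at OW-7: ψ = P/(ρg) = 269.8×1000 / (1000 × 9.81) = 27.50 m.
Total head at OW-7: h = z + ψ = 173.37 + 27.50 = 200.87 m.
Head difference: h(OW-5) − h(OW-7) = 195.95 − 200.87 = -4.92 m.
Hydraulic gradient: i = |Δh| / L = 4.92 / 1522.1 = 0.00323.

i ≈ 0.00323 m/m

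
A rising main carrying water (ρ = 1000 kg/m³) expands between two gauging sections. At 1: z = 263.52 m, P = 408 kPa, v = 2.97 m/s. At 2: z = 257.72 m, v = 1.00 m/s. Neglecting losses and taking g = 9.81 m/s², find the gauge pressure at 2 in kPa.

P₂ ≈ 469 kPa

Pressure head at 1: ψ₁ = P₁/(ρg) = 408×1000 / (1000 × 9.81) = 41.59 m.
Velocity heads: v₁²/2g = 2.97²/19.62 = 0.450 m; v₂²/2g = 1.00²/19.62 = 0.051 m.
Total head H = z₁ + ψ₁ + v₁²/2g = 263.52 + 41.59 + 0.450 = 305.56 m.
ψ₂ = H − z₂ − v₂²/2g = 305.56 − 257.72 − 0.051 = 47.79 m.
P₂ = ρgψ₂ = 1000 × 9.81 × 47.79 ≈ 469 kPa.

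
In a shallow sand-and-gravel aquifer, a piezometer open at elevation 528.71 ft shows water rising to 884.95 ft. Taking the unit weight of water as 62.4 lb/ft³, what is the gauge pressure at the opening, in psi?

Pressure head ψ = h − z = 884.95 − 528.71 = 356.24 ft.
P = γ·ψ / 144 = 62.4 × 356.24 / 144 = 154 psi.

P ≈ 154 psi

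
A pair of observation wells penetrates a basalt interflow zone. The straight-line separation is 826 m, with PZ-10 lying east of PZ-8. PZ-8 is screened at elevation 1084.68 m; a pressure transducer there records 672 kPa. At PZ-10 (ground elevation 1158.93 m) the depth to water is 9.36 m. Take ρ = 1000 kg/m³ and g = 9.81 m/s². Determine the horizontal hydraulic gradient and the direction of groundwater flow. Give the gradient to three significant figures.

i ≈ 0.00437; groundwater flows toward the east

Pressure head at PZ-8: ψ = P/(ρg) = 672×1000 / (1000 × 9.81) = 68.50 m.
Total head at PZ-8: h = z + ψ = 1084.68 + 68.50 = 1153.18 m.
Total head at PZ-10: h = 1158.93 − 9.36 = 1149.57 m.
Head difference: h(PZ-8) − h(PZ-10) = 1153.18 − 1149.57 = 3.61 m.
Hydraulic gradient: i = |Δh| / L = 3.61 / 826 = 0.00437.
Flow is from higher to lower head: from PZ-8 toward PZ-10, i.e. toward the east.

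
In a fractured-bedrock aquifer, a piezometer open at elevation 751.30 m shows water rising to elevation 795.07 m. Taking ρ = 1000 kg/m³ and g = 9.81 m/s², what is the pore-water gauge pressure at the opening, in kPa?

P ≈ 429 kPa

Pressure head ψ = h − z = 795.07 − 751.30 = 43.77 m.
P = ρgψ = 1000 × 9.81 × 43.77 = 429384 Pa ≈ 429 kPa.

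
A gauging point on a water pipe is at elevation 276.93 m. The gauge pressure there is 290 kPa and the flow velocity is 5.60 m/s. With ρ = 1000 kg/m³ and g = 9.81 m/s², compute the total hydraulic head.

Pressure head ψ = P/(ρg) = 290×1000 / (1000 × 9.81) = 29.56 m.
Velocity head = v²/(2g) = 5.60² / (2 × 9.81) = 1.598 m.
h = z + ψ + v²/(2g) = 276.93 + 29.56 + 1.598 = 308.09 m.

h ≈ 308.09 m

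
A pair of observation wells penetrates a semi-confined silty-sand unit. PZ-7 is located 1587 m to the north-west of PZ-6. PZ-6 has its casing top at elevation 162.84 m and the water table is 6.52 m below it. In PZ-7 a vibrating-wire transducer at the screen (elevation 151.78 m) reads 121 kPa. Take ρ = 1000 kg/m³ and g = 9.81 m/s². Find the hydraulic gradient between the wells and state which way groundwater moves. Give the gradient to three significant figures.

i ≈ 0.00491; groundwater flows toward the south-east

Total head at PZ-6: h = 162.84 − 6.52 = 156.32 m.
Pressure head at PZ-7: ψ = P/(ρg) = 121×1000 / (1000 × 9.81) = 12.33 m.
Total head at PZ-7: h = z + ψ = 151.78 + 12.33 = 164.11 m.
Head difference: h(PZ-6) − h(PZ-7) = 156.32 − 164.11 = -7.79 m.
Hydraulic gradient: i = |Δh| / L = 7.79 / 1587 = 0.00491.
Flow is from higher to lower head: from PZ-7 toward PZ-6, i.e. toward the south-east.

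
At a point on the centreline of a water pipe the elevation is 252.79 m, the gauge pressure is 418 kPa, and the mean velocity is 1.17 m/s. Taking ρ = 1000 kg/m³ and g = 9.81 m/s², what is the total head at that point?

Pressure head ψ = P/(ρg) = 418×1000 / (1000 × 9.81) = 42.61 m.
Velocity head = v²/(2g) = 1.17² / (2 × 9.81) = 0.070 m.
h = z + ψ + v²/(2g) = 252.79 + 42.61 + 0.070 = 295.47 m.

h ≈ 295.47 m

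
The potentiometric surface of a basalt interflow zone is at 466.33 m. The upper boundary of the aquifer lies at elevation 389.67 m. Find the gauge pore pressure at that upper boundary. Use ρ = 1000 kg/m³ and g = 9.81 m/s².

Pressure head at the aquifer top: ψ = h − z = 466.33 − 389.67 = 76.66 m.
P = ρgψ = 1000 × 9.81 × 76.66 = 752035 Pa ≈ 752 kPa.

P ≈ 752 kPa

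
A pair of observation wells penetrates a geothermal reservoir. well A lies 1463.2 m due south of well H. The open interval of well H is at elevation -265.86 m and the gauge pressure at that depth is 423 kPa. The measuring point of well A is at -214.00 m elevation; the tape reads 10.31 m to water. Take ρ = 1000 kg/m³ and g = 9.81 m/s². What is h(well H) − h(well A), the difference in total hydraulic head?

Pressure head at well H: ψ = P/(ρg) = 423×1000 / (1000 × 9.81) = 43.12 m.
Total head at well H: h = z + ψ = -265.86 + 43.12 = -222.74 m.
Total head at well A: h = -214.00 − 10.31 = -224.31 m.
Head difference: h(well H) − h(well A) = -222.74 − (-224.31) = 1.57 m.

Δh ≈ 1.57 m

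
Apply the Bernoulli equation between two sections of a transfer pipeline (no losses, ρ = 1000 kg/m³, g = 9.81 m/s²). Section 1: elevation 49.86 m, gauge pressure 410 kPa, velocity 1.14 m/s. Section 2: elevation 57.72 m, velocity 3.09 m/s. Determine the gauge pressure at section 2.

Pressure head at 1: ψ₁ = P₁/(ρg) = 410×1000 / (1000 × 9.81) = 41.79 m.
Velocity heads: v₁²/2g = 1.14²/19.62 = 0.066 m; v₂²/2g = 3.09²/19.62 = 0.487 m.
Total head H = z₁ + ψ₁ + v₁²/2g = 49.86 + 41.79 + 0.066 = 91.72 m.
ψ₂ = H − z₂ − v₂²/2g = 91.72 − 57.72 − 0.487 = 33.51 m.
P₂ = ρgψ₂ = 1000 × 9.81 × 33.51 ≈ 329 kPa.

P₂ ≈ 329 kPa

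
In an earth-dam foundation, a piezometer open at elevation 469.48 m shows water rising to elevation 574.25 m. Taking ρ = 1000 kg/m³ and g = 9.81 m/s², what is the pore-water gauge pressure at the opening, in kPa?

P ≈ 1030 kPa

Pressure head ψ = h − z = 574.25 − 469.48 = 104.77 m.
P = ρgψ = 1000 × 9.81 × 104.77 = 1027794 Pa ≈ 1030 kPa.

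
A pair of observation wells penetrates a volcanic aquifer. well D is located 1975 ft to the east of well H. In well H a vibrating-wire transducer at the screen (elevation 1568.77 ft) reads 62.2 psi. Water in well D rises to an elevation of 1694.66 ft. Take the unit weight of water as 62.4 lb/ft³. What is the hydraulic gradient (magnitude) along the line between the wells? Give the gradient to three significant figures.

i ≈ 0.00894

Pressure head at well H: ψ = 144·P/γ = 144 × 62.2 / 62.4 = 143.54 ft.
Total head at well H: h = z + ψ = 1568.77 + 143.54 = 1712.31 ft.
Total head at well D: h = 1694.66 ft (water level in the piezometer is the total head).
Head difference: h(well H) − h(well D) = 1712.31 − 1694.66 = 17.65 ft.
Hydraulic gradient: i = |Δh| / L = 17.65 / 1975 = 0.00894.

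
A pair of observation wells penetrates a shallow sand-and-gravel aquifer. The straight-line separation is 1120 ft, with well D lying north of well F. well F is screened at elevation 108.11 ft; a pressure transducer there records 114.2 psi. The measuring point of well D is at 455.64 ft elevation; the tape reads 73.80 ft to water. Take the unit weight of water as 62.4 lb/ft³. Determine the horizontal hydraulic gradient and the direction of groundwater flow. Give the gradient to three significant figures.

i ≈ 0.00910; groundwater flows toward the south

Pressure head at well F: ψ = 144·P/γ = 144 × 114.2 / 62.4 = 263.54 ft.
Total head at well F: h = z + ψ = 108.11 + 263.54 = 371.65 ft.
Total head at well D: h = 455.64 − 73.80 = 381.84 ft.
Head difference: h(well F) − h(well D) = 371.65 − 381.84 = -10.19 ft.
Hydraulic gradient: i = |Δh| / L = 10.19 / 1120 = 0.00910.
Flow is from higher to lower head: from well D toward well F, i.e. toward the south.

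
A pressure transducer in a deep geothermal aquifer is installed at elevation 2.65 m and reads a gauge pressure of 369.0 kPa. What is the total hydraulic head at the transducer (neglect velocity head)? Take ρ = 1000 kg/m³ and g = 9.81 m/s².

h ≈ 40.26 m

ψ = P/(ρg) = 369.0×1000 / (1000 × 9.81) = 37.61 m.
h = z + ψ = 2.65 + 37.61 = 40.26 m.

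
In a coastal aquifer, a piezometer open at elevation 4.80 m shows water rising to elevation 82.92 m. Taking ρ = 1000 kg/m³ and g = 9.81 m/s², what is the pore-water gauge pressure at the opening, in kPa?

Pressure head ψ = h − z = 82.92 − 4.80 = 78.12 m.
P = ρgψ = 1000 × 9.81 × 78.12 = 766357 Pa ≈ 766 kPa.

P ≈ 766 kPa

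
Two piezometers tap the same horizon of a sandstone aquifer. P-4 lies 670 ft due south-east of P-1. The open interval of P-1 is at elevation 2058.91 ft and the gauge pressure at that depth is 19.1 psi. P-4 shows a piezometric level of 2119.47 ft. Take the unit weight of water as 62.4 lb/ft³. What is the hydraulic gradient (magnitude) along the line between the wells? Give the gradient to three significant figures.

Pressure head at P-1: ψ = 144·P/γ = 144 × 19.1 / 62.4 = 44.08 ft.
Total head at P-1: h = z + ψ = 2058.91 + 44.08 = 2102.99 ft.
Total head at P-4: h = 2119.47 ft (water level in the piezometer is the total head).
Head difference: h(P-1) − h(P-4) = 2102.99 − 2119.47 = -16.48 ft.
Hydraulic gradient: i = |Δh| / L = 16.48 / 670 = 0.0246.

i ≈ 0.0246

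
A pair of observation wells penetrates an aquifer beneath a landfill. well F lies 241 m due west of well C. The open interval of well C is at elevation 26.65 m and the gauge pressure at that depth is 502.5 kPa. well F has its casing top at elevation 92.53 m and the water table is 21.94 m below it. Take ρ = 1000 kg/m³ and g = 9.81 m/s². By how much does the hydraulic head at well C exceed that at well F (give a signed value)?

Δh ≈ 7.28 m

Pressure head at well C: ψ = P/(ρg) = 502.5×1000 / (1000 × 9.81) = 51.22 m.
Total head at well C: h = z + ψ = 26.65 + 51.22 = 77.87 m.
Total head at well F: h = 92.53 − 21.94 = 70.59 m.
Head difference: h(well C) − h(well F) = 77.87 − 70.59 = 7.28 m.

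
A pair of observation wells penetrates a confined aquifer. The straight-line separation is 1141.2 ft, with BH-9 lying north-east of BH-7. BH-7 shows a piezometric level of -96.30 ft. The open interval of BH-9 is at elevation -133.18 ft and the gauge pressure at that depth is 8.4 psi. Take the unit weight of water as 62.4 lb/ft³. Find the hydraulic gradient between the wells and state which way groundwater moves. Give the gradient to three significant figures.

i ≈ 0.0153; groundwater flows toward the north-east

Total head at BH-7: h = -96.30 ft (water level in the piezometer is the total head).
Pressure head at BH-9: ψ = 144·P/γ = 144 × 8.4 / 62.4 = 19.38 ft.
Total head at BH-9: h = z + ψ = -133.18 + 19.38 = -113.80 ft.
Head difference: h(BH-7) − h(BH-9) = -96.30 − (-113.80) = 17.50 ft.
Hydraulic gradient: i = |Δh| / L = 17.50 / 1141.2 = 0.0153.
Flow is from higher to lower head: from BH-7 toward BH-9, i.e. toward the north-east.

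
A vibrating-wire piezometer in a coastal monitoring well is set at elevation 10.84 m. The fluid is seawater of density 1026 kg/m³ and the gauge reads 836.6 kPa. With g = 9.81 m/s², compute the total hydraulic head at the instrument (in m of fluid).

h ≈ 93.96 m

ψ = P/(ρg) = 836.6×1000 / (1026 × 9.81) = 83.12 m.
h = z + ψ = 10.84 + 83.12 = 93.96 m.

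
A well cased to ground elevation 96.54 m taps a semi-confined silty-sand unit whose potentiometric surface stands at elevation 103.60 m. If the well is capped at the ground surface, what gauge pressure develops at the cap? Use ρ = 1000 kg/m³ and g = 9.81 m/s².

Head above the cap: Δh = 103.60 − 96.54 = 7.06 m.
P = ρgΔh = 1000 × 9.81 × 7.06 = 69259 Pa ≈ 69.3 kPa.

P ≈ 69.3 kPa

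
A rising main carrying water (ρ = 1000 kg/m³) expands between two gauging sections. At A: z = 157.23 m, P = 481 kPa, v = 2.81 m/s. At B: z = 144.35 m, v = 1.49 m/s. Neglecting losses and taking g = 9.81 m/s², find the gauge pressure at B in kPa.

Pressure head at A: ψ₁ = P₁/(ρg) = 481×1000 / (1000 × 9.81) = 49.03 m.
Velocity heads: v₁²/2g = 2.81²/19.62 = 0.402 m; v₂²/2g = 1.49²/19.62 = 0.113 m.
Total head H = z₁ + ψ₁ + v₁²/2g = 157.23 + 49.03 + 0.402 = 206.66 m.
ψ₂ = H − z₂ − v₂²/2g = 206.66 − 144.35 − 0.113 = 62.20 m.
P₂ = ρgψ₂ = 1000 × 9.81 × 62.20 ≈ 610 kPa.

P₂ ≈ 610 kPa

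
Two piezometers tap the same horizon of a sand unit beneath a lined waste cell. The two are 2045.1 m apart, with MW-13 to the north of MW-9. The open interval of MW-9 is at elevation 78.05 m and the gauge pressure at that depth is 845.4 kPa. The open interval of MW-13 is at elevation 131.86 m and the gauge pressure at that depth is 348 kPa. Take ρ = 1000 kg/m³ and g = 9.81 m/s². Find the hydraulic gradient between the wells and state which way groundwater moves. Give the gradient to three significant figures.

i ≈ 0.00152; groundwater flows toward the south

Pressure head at MW-9: ψ = P/(ρg) = 845.4×1000 / (1000 × 9.81) = 86.18 m.
Total head at MW-9: h = z + ψ = 78.05 + 86.18 = 164.23 m.
Pressure head at MW-13: ψ = P/(ρg) = 348×1000 / (1000 × 9.81) = 35.47 m.
Total head at MW-13: h = z + ψ = 131.86 + 35.47 = 167.33 m.
Head difference: h(MW-9) − h(MW-13) = 164.23 − 167.33 = -3.10 m.
Hydraulic gradient: i = |Δh| / L = 3.10 / 2045.1 = 0.00152.
Flow is from higher to lower head: from MW-13 toward MW-9, i.e. toward the south.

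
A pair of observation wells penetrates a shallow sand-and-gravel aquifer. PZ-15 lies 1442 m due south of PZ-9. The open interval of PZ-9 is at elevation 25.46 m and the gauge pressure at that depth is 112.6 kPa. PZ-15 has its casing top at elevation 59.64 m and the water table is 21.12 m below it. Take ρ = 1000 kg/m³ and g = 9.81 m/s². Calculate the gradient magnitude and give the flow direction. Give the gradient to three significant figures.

Pressure head at PZ-9: ψ = P/(ρg) = 112.6×1000 / (1000 × 9.81) = 11.48 m.
Total head at PZ-9: h = z + ψ = 25.46 + 11.48 = 36.94 m.
Total head at PZ-15: h = 59.64 − 21.12 = 38.52 m.
Head difference: h(PZ-9) − h(PZ-15) = 36.94 − 38.52 = -1.58 m.
Hydraulic gradient: i = |Δh| / L = 1.58 / 1442 = 0.00110.
Flow is from higher to lower head: from PZ-15 toward PZ-9, i.e. toward the north.

i ≈ 0.00110; groundwater flows toward the north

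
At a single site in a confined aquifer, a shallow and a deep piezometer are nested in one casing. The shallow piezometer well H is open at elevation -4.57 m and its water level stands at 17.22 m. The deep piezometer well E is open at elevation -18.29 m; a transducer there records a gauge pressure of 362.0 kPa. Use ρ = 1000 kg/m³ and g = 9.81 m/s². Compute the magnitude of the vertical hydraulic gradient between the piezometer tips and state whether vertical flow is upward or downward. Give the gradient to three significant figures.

Total head at well H: h = 17.22 m (water level in the standpipe).
Pressure head at well E: ψ = P/(ρg) = 362.0×1000 / (1000 × 9.81) = 36.90 m.
Total head at well E: h = z + ψ = -18.29 + 36.90 = 18.61 m.
Δh = h(well H) − h(well E) = 17.22 − 18.61 = -1.39 m.
Vertical separation Δz = -4.57 − (-18.29) = 13.72 m.
|i_v| = |Δh| / Δz = 1.39 / 13.72 = 0.101.
Head is higher in the deep piezometer, so vertical flow is upward (discharge condition).

|i_v| ≈ 0.101; vertical flow is upward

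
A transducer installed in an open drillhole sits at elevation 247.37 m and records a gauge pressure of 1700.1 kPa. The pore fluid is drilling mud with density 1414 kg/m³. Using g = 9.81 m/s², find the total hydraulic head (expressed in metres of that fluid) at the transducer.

ψ = P/(ρg) = 1700.1×1000 / (1414 × 9.81) = 122.56 m.
h = z + ψ = 247.37 + 122.56 = 369.93 m.

h ≈ 369.93 m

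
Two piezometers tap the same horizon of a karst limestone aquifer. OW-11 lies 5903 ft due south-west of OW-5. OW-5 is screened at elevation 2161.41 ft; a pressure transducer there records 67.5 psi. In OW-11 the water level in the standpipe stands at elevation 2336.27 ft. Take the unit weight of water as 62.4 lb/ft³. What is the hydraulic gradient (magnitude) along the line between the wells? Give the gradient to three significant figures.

Pressure head at OW-5: ψ = 144·P/γ = 144 × 67.5 / 62.4 = 155.77 ft.
Total head at OW-5: h = z + ψ = 2161.41 + 155.77 = 2317.18 ft.
Total head at OW-11: h = 2336.27 ft (water level in the piezometer is the total head).
Head difference: h(OW-5) − h(OW-11) = 2317.18 − 2336.27 = -19.09 ft.
Hydraulic gradient: i = |Δh| / L = 19.09 / 5903 = 0.00323.

i ≈ 0.00323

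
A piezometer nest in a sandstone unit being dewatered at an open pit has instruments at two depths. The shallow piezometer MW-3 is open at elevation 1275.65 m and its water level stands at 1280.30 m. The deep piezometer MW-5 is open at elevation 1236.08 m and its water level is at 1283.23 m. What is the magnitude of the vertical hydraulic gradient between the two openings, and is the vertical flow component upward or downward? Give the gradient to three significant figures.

|i_v| ≈ 0.0740; vertical flow is upward

Total head at MW-3: h = 1280.30 m (water level in the standpipe).
Total head at MW-5: h = 1283.23 m.
Δh = h(MW-3) − h(MW-5) = 1280.30 − 1283.23 = -2.93 m.
Vertical separation Δz = 1275.65 − 1236.08 = 39.57 m.
|i_v| = |Δh| / Δz = 2.93 / 39.57 = 0.0740.
Head is higher in the deep piezometer, so vertical flow is upward (discharge condition).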